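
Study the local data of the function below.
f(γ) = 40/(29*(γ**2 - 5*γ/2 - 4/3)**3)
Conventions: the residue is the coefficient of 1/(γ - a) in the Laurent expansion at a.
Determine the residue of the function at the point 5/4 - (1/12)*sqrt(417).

The residue is -(69120/77882951)*sqrt(417).

The factor γ**2 - 5*γ/2 - 4/3 splits as (γ - a)(γ - a') with a = 5/4 - (1/12)*sqrt(417), a' = 5/4 + (1/12)*sqrt(417). At the order-3 pole a set g(γ) = (γ - a)^3*f(γ) = [40/29] / (γ - a')^3.
Order-3 pole: residue = g''(a)/2; g''(5/4 - (1/12)*sqrt(417)) = -(138240/77882951)*sqrt(417), so the residue is -(69120/77882951)*sqrt(417).


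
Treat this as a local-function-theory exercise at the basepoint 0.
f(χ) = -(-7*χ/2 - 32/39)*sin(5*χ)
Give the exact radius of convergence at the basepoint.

The factor -sin(5*χ) is entire and contributes no finite singular point.
The polynomial part has no poles.
No finite singular points: the Taylor series at 0 converges everywhere.

The radius of convergence is infinite.


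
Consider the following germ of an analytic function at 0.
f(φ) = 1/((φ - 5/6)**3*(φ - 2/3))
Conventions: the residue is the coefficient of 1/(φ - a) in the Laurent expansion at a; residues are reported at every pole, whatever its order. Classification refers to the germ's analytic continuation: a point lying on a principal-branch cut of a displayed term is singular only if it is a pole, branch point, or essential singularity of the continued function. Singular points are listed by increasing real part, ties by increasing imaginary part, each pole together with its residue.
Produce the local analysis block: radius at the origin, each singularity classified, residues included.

Radius of convergence at 0: 2/3.
At 2/3: a pole of order 1; residue -216.
At 5/6: a pole of order 3; residue 216.

Denominator factor (φ - 2/3): pole of order 1 at 2/3, modulus 2/3.
Denominator factor (φ - 5/6)^3: pole of order 3 at 5/6, modulus 5/6.
The radius of convergence is the smallest modulus among the singular points: 2/3.
At the order-1 pole 2/3 set g(φ) = (φ - (2/3))*f(φ) = (φ - 5/6)**(-3).
Simple pole: residue = g(a) at a = 2/3, which is -216.
At the order-3 pole 5/6 set g(φ) = (φ - (5/6))^3*f(φ) = 1/(φ - 2/3).
Order-3 pole: residue = g''(a)/2; g''(5/6) = 432, so the residue is 216.
List the singular points by increasing real part (a conjugate pair: the negative imaginary part first).


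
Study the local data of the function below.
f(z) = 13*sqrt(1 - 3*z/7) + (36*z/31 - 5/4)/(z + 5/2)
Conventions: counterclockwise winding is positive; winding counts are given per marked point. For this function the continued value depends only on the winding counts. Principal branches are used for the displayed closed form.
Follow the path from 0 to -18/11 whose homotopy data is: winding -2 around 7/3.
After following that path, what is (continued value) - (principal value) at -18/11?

The rational part is single-valued and drops out of the difference; each branch term changes only by its own monodromy.
(13)*sqrt(1 - z/(7/3)): winding -2 is even, the square root returns to the same sheet, contribution 0.
Summing the contributions at z = -18/11 gives 0.

Continued minus principal equals 0.


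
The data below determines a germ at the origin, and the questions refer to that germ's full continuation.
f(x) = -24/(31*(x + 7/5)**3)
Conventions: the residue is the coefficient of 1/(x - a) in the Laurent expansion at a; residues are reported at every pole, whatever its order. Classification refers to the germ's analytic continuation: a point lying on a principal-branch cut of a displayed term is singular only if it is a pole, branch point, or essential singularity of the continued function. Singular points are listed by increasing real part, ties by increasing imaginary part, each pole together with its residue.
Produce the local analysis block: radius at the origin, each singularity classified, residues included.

Radius of convergence at 0: 7/5.
At -7/5: a pole of order 3; residue 0.

Denominator factor (x + 7/5)^3: pole of order 3 at -7/5, modulus 7/5.
The radius of convergence is the smallest modulus among the singular points: 7/5.
At the order-3 pole -7/5 set g(x) = (x - (-7/5))^3*f(x) = -24/31.
Order-3 pole: residue = g''(a)/2; g''(-7/5) = 0, so the residue is 0.


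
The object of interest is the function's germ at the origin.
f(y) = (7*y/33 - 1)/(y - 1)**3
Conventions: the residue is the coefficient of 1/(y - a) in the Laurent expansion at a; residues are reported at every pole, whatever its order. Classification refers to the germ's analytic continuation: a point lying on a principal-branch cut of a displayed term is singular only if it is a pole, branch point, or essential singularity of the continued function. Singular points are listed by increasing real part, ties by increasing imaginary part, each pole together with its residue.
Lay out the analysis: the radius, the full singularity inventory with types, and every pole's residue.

Radius of convergence at 0: 1.
At 1: a pole of order 3; residue 0.

Denominator factor (y - 1)^3: pole of order 3 at 1, modulus 1.
The radius of convergence is the smallest modulus among the singular points: 1.
At the order-3 pole 1 set g(y) = (y - (1))^3*f(y) = 7*y/33 - 1.
Order-3 pole: residue = g''(a)/2; g''(1) = 0, so the residue is 0.


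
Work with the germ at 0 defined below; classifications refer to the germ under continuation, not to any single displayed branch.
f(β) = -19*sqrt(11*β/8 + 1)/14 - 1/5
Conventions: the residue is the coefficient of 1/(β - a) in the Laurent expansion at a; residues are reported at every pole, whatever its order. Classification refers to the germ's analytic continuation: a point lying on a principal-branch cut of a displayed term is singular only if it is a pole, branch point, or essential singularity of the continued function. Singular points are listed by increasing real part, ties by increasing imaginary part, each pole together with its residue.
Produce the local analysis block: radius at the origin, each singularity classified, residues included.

Branch term (-19/14)*sqrt(1 - β/(-8/11)): its argument vanishes at β = -8/11, a square-root branch point, modulus 8/11.
The radius of convergence is the smallest modulus among the singular points: 8/11.

Radius of convergence at 0: 8/11.
At -8/11: an algebraic (square-root) branch point.


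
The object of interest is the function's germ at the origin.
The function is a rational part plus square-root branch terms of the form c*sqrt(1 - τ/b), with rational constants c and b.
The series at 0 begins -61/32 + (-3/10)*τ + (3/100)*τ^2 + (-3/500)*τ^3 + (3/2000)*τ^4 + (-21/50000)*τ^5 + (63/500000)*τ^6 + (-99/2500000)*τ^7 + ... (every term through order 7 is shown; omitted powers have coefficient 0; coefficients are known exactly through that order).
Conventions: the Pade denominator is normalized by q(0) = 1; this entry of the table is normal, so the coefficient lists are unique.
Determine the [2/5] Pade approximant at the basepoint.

Taylor coefficients needed (read off): a_0 = -61/32, a_1 = -3/10, a_2 = 3/100, a_3 = -3/500, a_4 = 3/2000, a_5 = -21/50000, a_6 = 63/500000, a_7 = -99/2500000.
Write the denominator as Q(τ) = 1 + q1*τ + q2*τ^2 + q3*τ^3 + q4*τ^4 + q5*τ^5. Requiring Q*f - P = O(τ^8) with deg P <= 2 kills the coefficients of τ^3..τ^7 in Q*f:
  τ^3: a_3 + q1*a_2 + q2*a_1 + q3*a_0 = 0, i.e. -3/500 + (3/100)*q1 + (-3/10)*q2 + (-61/32)*q3 = 0.
  τ^4: a_4 + q1*a_3 + q2*a_2 + q3*a_1 + q4*a_0 = 0, i.e. 3/2000 + (-3/500)*q1 + (3/100)*q2 + (-3/10)*q3 + (-61/32)*q4 = 0.
  τ^5: a_5 + q1*a_4 + q2*a_3 + q3*a_2 + q4*a_1 + q5*a_0 = 0, i.e. -21/50000 + (3/2000)*q1 + (-3/500)*q2 + (3/100)*q3 + (-3/10)*q4 + (-61/32)*q5 = 0.
  τ^6: a_6 + q1*a_5 + q2*a_4 + q3*a_3 + q4*a_2 + q5*a_1 = 0, i.e. 63/500000 + (-21/50000)*q1 + (3/2000)*q2 + (-3/500)*q3 + (3/100)*q4 + (-3/10)*q5 = 0.
  τ^7: a_7 + q1*a_6 + q2*a_5 + q3*a_4 + q4*a_3 + q5*a_2 = 0, i.e. -99/2500000 + (63/500000)*q1 + (-21/50000)*q2 + (3/2000)*q3 + (-3/500)*q4 + (3/100)*q5 = 0.
Solving this linear system: q1 = 6420966/14752505, q2 = 1269825/41307014, q3 = -586416/516337675, q4 = 1025742/12908441875, q5 = -64254/12908441875.
The numerator is Q*f truncated at degree 2: P0 = a_0 = -61/32; P1 = a_1 + q1*a_0 = -266651487/236040080; P2 = a_2 + q1*a_1 + q2*a_0 = -5260003941/33045611200.

The Pade approximant has numerator coefficients [-61/32, -266651487/236040080, -5260003941/33045611200]; denominator coefficients [1, 6420966/14752505, 1269825/41307014, -586416/516337675, 1025742/12908441875, -64254/12908441875].


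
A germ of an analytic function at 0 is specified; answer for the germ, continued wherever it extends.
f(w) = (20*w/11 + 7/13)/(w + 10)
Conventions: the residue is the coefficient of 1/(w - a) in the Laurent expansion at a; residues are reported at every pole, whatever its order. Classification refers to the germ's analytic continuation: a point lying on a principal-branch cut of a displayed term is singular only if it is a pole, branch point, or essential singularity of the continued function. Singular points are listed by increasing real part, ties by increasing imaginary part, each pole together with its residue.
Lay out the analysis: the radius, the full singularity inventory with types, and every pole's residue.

Denominator factor (w + 10): pole of order 1 at -10, modulus 10.
The radius of convergence is the smallest modulus among the singular points: 10.
At the order-1 pole -10 set g(w) = (w - (-10))*f(w) = 20*w/11 + 7/13.
Simple pole: residue = g(a) at a = -10, which is -2523/143.

Radius of convergence at 0: 10.
At -10: a pole of order 1; residue -2523/143.


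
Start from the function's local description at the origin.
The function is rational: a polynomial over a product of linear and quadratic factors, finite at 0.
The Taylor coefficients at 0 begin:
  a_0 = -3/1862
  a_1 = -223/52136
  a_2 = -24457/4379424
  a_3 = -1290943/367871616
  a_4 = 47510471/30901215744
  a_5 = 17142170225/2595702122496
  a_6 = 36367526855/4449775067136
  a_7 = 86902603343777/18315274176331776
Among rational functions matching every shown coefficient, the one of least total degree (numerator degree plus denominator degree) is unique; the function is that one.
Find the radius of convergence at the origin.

No rational of total degree below 5 reproduces all 8 coefficients; solving the [0/5] Pade equations on them gives f(u) = 1/(38*(u - 12)*(u**2 - 3*u/2 + 7/6)**2), whose expansion matches every shown term.
Denominator factor (u - 12): pole of order 1 at 12, modulus 12.
Denominator factor (u**2 - 3*u/2 + 7/6)^2: discriminant -29/12, complex-conjugate roots (3/4) + ((1/12)*sqrt(87))*i and (3/4) - ((1/12)*sqrt(87))*i; poles of order 2, moduli (1/6)*sqrt(42) and (1/6)*sqrt(42).
The radius of convergence is the smallest modulus among the singular points: (1/6)*sqrt(42).

The radius of convergence is (1/6)*sqrt(42).


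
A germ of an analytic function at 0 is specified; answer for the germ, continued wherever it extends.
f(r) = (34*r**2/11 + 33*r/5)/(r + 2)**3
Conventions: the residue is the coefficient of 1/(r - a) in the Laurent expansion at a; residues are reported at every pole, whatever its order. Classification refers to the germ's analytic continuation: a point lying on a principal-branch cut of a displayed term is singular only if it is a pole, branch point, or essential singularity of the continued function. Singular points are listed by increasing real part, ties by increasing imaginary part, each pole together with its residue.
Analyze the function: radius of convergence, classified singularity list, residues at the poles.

Radius of convergence at 0: 2.
At -2: a pole of order 3; residue 34/11.

Denominator factor (r + 2)^3: pole of order 3 at -2, modulus 2.
The radius of convergence is the smallest modulus among the singular points: 2.
At the order-3 pole -2 set g(r) = (r - (-2))^3*f(r) = 34*r**2/11 + 33*r/5.
Order-3 pole: residue = g''(a)/2; g''(-2) = 68/11, so the residue is 34/11.


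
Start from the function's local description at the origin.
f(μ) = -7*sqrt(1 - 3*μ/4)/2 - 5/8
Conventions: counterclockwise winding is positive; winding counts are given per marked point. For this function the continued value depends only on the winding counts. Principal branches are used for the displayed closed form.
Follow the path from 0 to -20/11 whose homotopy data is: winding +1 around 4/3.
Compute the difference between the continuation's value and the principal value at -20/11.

The rational part is single-valued and drops out of the difference; each branch term changes only by its own monodromy.
(-7/2)*sqrt(1 - μ/(4/3)): winding +1 is odd, the square root flips sign, contributing -2*(-7/2)*sqrt(1 - (-20/11)/(4/3)) = -2*(-7/2)*sqrt(26/11) = (7/11)*sqrt(286).
Summing the contributions at μ = -20/11 gives (7/11)*sqrt(286).

Continued minus principal equals (7/11)*sqrt(286).


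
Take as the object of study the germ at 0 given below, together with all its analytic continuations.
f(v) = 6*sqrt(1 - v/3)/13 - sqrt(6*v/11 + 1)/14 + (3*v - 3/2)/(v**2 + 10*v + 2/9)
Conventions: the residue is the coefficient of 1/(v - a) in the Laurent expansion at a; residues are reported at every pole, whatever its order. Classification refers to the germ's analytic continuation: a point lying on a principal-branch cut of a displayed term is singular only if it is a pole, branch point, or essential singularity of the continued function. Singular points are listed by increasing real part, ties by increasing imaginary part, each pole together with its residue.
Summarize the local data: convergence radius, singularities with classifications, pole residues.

Radius of convergence at 0: 5 - (1/3)*sqrt(223).
At -5 - (1/3)*sqrt(223): a pole of order 1; residue 3/2 + (99/892)*sqrt(223).
At -11/6: an algebraic (square-root) branch point.
At -5 + (1/3)*sqrt(223): a pole of order 1; residue 3/2 - (99/892)*sqrt(223).
At 3: an algebraic (square-root) branch point.


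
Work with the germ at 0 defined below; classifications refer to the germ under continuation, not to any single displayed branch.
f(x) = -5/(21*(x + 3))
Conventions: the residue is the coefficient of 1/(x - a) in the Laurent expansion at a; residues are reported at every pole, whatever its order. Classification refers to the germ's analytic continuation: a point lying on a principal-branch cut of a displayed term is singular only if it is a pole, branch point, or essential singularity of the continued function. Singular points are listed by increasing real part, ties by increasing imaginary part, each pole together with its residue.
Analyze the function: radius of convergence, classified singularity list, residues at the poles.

Radius of convergence at 0: 3.
At -3: a pole of order 1; residue -5/21.

Denominator factor (x + 3): pole of order 1 at -3, modulus 3.
The radius of convergence is the smallest modulus among the singular points: 3.
At the order-1 pole -3 set g(x) = (x - (-3))*f(x) = -5/21.
Simple pole: residue = g(a) at a = -3, which is -5/21.


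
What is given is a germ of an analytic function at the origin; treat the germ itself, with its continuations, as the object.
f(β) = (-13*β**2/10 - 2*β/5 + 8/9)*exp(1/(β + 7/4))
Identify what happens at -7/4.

The exponent 1/(β - (-7/4)) has a pole at -7/4, so exp(1/(β - (-7/4))) takes every nonzero value near it: an essential singularity (not a pole of any order).

The point is an essential singularity.


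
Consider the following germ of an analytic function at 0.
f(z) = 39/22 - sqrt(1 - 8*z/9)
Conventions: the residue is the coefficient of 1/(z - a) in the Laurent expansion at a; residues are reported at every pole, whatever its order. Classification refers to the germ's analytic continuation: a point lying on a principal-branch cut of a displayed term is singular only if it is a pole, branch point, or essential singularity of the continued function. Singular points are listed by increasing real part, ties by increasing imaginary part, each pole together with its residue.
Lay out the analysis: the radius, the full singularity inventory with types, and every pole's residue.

Branch term (-1)*sqrt(1 - z/(9/8)): its argument vanishes at z = 9/8, a square-root branch point, modulus 9/8.
The radius of convergence is the smallest modulus among the singular points: 9/8.

Radius of convergence at 0: 9/8.
At 9/8: an algebraic (square-root) branch point.


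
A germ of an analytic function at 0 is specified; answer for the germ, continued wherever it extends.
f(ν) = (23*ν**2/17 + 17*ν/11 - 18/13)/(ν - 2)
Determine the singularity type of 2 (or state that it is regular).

The denominator factor ν - 2 vanishes at 2 and appears to the power 1; the numerator there equals 17304/2431, nonzero, and no other factor vanishes.
Hence a pole whose order is the multiplicity, 1.

The point is a pole of order 1.


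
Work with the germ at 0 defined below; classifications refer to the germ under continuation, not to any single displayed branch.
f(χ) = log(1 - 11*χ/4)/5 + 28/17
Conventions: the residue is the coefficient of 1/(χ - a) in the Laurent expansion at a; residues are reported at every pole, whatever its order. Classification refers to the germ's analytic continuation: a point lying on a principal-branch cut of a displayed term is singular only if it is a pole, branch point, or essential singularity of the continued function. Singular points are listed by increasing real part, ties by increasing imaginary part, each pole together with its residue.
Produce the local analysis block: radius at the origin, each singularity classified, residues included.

Branch term (1/5)*log(1 - χ/(4/11)): its argument vanishes at χ = 4/11, a logarithmic branch point, modulus 4/11.
The radius of convergence is the smallest modulus among the singular points: 4/11.

Radius of convergence at 0: 4/11.
At 4/11: a logarithmic branch point.


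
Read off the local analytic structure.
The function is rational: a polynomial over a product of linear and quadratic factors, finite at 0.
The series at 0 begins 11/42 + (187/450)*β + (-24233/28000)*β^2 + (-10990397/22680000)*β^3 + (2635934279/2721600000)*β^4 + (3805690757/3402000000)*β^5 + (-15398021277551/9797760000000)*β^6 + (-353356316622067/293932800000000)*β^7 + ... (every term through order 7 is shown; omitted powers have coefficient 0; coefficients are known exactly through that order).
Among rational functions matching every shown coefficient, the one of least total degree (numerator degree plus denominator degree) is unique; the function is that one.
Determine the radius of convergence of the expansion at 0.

The radius of convergence is 10/11.

No rational of total degree below 6 reproduces all 8 coefficients; solving the [1/5] Pade equations on them gives f(β) = (3*β/5 + 5/21)/((β + 10/11)*(β**2 - β/12 + 1)**2), whose expansion matches every shown term.
Denominator factor (β + 10/11): pole of order 1 at -10/11, modulus 10/11.
Denominator factor (β**2 - β/12 + 1)^2: discriminant -575/144, complex-conjugate roots (1/24) + ((5/24)*sqrt(23))*i and (1/24) - ((5/24)*sqrt(23))*i; poles of order 2, moduli 1 and 1.
The radius of convergence is the smallest modulus among the singular points: 10/11.


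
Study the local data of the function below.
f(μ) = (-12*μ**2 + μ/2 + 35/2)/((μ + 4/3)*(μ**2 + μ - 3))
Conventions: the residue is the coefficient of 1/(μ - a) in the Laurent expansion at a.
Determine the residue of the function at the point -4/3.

At the order-1 pole -4/3 set g(μ) = (μ - (-4/3))*f(μ) = (-12*μ**2 + μ/2 + 35/2)/(μ**2 + μ - 3).
Simple pole: residue = g(a) at a = -4/3, which is 81/46.

The residue is 81/46.


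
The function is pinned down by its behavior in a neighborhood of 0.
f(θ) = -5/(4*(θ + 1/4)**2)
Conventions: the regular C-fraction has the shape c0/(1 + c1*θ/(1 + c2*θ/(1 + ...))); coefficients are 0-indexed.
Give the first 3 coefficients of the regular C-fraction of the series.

Taylor coefficients (expand at 0): a_0 = -20, a_1 = 160, a_2 = -960.
c0 = a_0 = -20. Peel one level at a time: if S = 1 + c*θ/S' with S'(0) = 1, then c is the θ-coefficient of S and S' = c*θ/(S - 1).
S_1 = c0/f = 1 + (8)*θ + (16)*θ^2 + ...; c1 = 8.
S_2 = c1*θ/(S_1 - 1) = 1 + (-2)*θ + ...; c2 = -2.

The regular C-fraction coefficients are [-20, 8, -2].


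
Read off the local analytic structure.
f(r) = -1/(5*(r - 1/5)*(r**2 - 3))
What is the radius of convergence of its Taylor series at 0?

The radius of convergence is 1/5.

Denominator factor (r - 1/5): pole of order 1 at 1/5, modulus 1/5.
Denominator factor (r**2 - 3): discriminant 12, real irrational roots sqrt(3) and -sqrt(3); poles of order 1, moduli sqrt(3) and sqrt(3).
The radius of convergence is the smallest modulus among the singular points: 1/5.


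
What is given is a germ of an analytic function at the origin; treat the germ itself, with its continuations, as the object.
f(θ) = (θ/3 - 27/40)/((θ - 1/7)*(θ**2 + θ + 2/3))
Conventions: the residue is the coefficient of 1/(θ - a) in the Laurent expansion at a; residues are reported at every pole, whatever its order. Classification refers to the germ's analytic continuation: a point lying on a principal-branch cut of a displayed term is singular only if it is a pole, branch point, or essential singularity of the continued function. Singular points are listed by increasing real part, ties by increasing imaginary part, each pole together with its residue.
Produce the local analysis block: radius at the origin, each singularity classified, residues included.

Radius of convergence at 0: 1/7.
At (-1/2) - ((1/6)*sqrt(15))*i: a pole of order 1; residue (3689/9760) + ((23989/146400)*sqrt(15))*i.
At (-1/2) + ((1/6)*sqrt(15))*i: a pole of order 1; residue (3689/9760) - ((23989/146400)*sqrt(15))*i.
At 1/7: a pole of order 1; residue -3689/4880.


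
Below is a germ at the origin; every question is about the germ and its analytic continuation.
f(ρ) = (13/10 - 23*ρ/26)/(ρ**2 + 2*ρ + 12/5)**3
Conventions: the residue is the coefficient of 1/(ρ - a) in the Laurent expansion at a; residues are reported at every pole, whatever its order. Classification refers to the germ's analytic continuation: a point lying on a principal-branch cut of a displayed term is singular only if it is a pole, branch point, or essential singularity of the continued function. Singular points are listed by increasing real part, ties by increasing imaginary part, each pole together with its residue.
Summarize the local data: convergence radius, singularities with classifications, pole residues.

Radius of convergence at 0: (2/5)*sqrt(15).
At (-1) - ((1/5)*sqrt(35))*i: a pole of order 3; residue ((1065/35672)*sqrt(35))*i.
At (-1) + ((1/5)*sqrt(35))*i: a pole of order 3; residue -((1065/35672)*sqrt(35))*i.

Denominator factor (ρ**2 + 2*ρ + 12/5)^3: discriminant -28/5, complex-conjugate roots (-1) + ((1/5)*sqrt(35))*i and (-1) - ((1/5)*sqrt(35))*i; poles of order 3, moduli (2/5)*sqrt(15) and (2/5)*sqrt(15).
The radius of convergence is the smallest modulus among the singular points: (2/5)*sqrt(15).
The factor ρ**2 + 2*ρ + 12/5 splits as (ρ - a)(ρ - a') with a = (-1) - ((1/5)*sqrt(35))*i, a' = (-1) + ((1/5)*sqrt(35))*i. At the order-3 pole a set g(ρ) = (ρ - a)^3*f(ρ) = [13/10 - 23*ρ/26] / (ρ - a')^3.
Order-3 pole: residue = g''(a)/2; g''((-1) - ((1/5)*sqrt(35))*i) = ((1065/17836)*sqrt(35))*i, so the residue is ((1065/35672)*sqrt(35))*i.
The factor ρ**2 + 2*ρ + 12/5 splits as (ρ - a)(ρ - a') with a = (-1) + ((1/5)*sqrt(35))*i, a' = (-1) - ((1/5)*sqrt(35))*i. At the order-3 pole a set g(ρ) = (ρ - a)^3*f(ρ) = [13/10 - 23*ρ/26] / (ρ - a')^3.
Order-3 pole: residue = g''(a)/2; g''((-1) + ((1/5)*sqrt(35))*i) = -((1065/17836)*sqrt(35))*i, so the residue is -((1065/35672)*sqrt(35))*i.
List the singular points by increasing real part (a conjugate pair: the negative imaginary part first).


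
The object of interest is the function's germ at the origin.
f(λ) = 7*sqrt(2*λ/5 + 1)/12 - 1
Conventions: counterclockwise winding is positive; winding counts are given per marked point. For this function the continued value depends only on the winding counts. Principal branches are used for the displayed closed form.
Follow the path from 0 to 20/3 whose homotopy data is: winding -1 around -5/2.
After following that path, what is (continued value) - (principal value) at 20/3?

The rational part is single-valued and drops out of the difference; each branch term changes only by its own monodromy.
(7/12)*sqrt(1 - λ/(-5/2)): winding -1 is odd, the square root flips sign, contributing -2*(7/12)*sqrt(1 - (20/3)/(-5/2)) = -2*(7/12)*sqrt(11/3) = -(7/18)*sqrt(33).
Summing the contributions at λ = 20/3 gives -(7/18)*sqrt(33).

Continued minus principal equals -(7/18)*sqrt(33).


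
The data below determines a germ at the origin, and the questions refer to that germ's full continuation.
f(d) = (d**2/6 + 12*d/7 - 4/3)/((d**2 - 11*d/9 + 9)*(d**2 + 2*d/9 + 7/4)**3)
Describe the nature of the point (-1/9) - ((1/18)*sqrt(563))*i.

The denominator factor d**2 + 2*d/9 + 7/4 vanishes at (-1/9) - ((1/18)*sqrt(563))*i and appears to the power 3; the numerator there equals (-24649/13608) - ((317/3402)*sqrt(563))*i, nonzero, and no other factor vanishes.
Hence a pole whose order is the multiplicity, 3.

The point is a pole of order 3.


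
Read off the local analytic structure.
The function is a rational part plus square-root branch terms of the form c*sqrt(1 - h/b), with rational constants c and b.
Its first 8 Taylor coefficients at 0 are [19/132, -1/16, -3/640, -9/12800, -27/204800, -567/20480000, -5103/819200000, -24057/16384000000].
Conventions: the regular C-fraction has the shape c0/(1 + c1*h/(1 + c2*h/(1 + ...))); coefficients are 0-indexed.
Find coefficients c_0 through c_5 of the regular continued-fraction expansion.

The regular C-fraction coefficients are [19/132, 33/76, -387/760, -19/1720, -239/1720, -387/9560].

Taylor coefficients (read off): a_0 = 19/132, a_1 = -1/16, a_2 = -3/640, a_3 = -9/12800, a_4 = -27/204800, a_5 = -567/20480000.
c0 = a_0 = 19/132. Peel one level at a time: if S = 1 + c*h/S' with S'(0) = 1, then c is the h-coefficient of S and S' = c*h/(S - 1).
S_1 = c0/f = 1 + (33/76)*h + (12771/57760)*h^2 + ...; c1 = 33/76.
S_2 = c1*h/(S_1 - 1) = 1 + (-387/760)*h + (-9/1600)*h^2 + ...; c2 = -387/760.
S_3 = c2*h/(S_2 - 1) = 1 + (-19/1720)*h + (-4541/2958400)*h^2 + ...; c3 = -19/1720.
S_4 = c3*h/(S_3 - 1) = 1 + (-239/1720)*h + (-9/1600)*h^2 + ...; c4 = -239/1720.
S_5 = c4*h/(S_4 - 1) = 1 + (-387/9560)*h + ...; c5 = -387/9560.


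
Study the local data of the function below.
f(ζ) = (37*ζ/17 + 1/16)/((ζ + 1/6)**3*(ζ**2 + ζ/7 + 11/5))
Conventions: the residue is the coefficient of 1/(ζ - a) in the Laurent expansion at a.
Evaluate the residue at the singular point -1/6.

The residue is 53203929975/364063014361.


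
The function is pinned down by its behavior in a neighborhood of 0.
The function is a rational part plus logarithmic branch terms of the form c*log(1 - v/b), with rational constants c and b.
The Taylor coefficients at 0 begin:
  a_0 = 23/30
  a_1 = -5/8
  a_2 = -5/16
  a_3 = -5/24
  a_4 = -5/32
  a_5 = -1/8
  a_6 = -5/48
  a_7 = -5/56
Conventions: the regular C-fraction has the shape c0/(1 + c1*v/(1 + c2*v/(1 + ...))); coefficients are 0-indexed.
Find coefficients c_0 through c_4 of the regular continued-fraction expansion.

Taylor coefficients (read off): a_0 = 23/30, a_1 = -5/8, a_2 = -5/16, a_3 = -5/24, a_4 = -5/32.
c0 = a_0 = 23/30. Peel one level at a time: if S = 1 + c*v/S' with S'(0) = 1, then c is the v-coefficient of S and S' = c*v/(S - 1).
S_1 = c0/f = 1 + (75/92)*v + (9075/8464)*v^2 + ...; c1 = 75/92.
S_2 = c1*v/(S_1 - 1) = 1 + (-121/92)*v + (-1/12)*v^2 + ...; c2 = -121/92.
S_3 = c2*v/(S_2 - 1) = 1 + (-23/363)*v + (-7291/263538)*v^2 + ...; c3 = -23/363.
S_4 = c3*v/(S_3 - 1) = 1 + (-317/726)*v + ...; c4 = -317/726.

The regular C-fraction coefficients are [23/30, 75/92, -121/92, -23/363, -317/726].


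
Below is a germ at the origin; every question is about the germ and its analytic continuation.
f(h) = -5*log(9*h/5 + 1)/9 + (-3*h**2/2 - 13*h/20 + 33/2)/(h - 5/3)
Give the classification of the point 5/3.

The denominator factor h - 5/3 vanishes at 5/3 and appears to the power 1; the numerator there equals 45/4, nonzero, and no other factor vanishes.
The branch terms are analytic at this point.
Hence a pole whose order is the multiplicity, 1.

The point is a pole of order 1.


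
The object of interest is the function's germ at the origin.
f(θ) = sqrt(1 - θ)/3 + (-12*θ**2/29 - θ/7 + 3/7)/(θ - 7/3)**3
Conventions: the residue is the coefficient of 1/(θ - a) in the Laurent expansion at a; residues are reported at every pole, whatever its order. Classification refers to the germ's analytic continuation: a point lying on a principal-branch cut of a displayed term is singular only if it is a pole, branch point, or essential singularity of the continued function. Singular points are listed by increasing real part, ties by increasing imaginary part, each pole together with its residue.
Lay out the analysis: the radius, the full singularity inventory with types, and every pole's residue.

Denominator factor (θ - 7/3)^3: pole of order 3 at 7/3, modulus 7/3.
Branch term (1/3)*sqrt(1 - θ/(1)): its argument vanishes at θ = 1, a square-root branch point, modulus 1.
The radius of convergence is the smallest modulus among the singular points: 1.
The branch term is analytic at 7/3 and contributes nothing to the residue; only the rational part matters.
At the order-3 pole 7/3 set g(θ) = (θ - (7/3))^3*(rational part) = -12*θ**2/29 - θ/7 + 3/7.
Order-3 pole: residue = g''(a)/2; g''(7/3) = -24/29, so the residue is -12/29.
List the singular points by increasing real part (a conjugate pair: the negative imaginary part first).

Radius of convergence at 0: 1.
At 1: an algebraic (square-root) branch point.
At 7/3: a pole of order 3; residue -12/29.


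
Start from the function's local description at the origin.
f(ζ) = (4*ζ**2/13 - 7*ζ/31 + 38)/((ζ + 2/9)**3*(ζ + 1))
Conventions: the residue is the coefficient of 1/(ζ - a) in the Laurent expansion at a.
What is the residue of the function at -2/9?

At the order-3 pole -2/9 set g(ζ) = (ζ - (-2/9))^3*f(ζ) = (4*ζ**2/13 - 7*ζ/31 + 38)/(ζ + 1).
Order-3 pole: residue = g''(a)/2; g''(-2/9) = 22641282/138229, so the residue is 11320641/138229.

The residue is 11320641/138229.


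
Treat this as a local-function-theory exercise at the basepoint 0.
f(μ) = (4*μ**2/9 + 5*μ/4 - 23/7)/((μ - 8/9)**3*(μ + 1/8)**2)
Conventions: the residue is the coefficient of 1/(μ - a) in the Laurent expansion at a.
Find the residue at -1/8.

The residue is 1721336832/198787687.

At the order-2 pole -1/8 set g(μ) = (μ - (-1/8))^2*f(μ) = (4*μ**2/9 + 5*μ/4 - 23/7)/(μ - 8/9)**3.
Order-2 pole: residue = g'(a); g'(-1/8) = 1721336832/198787687, so the residue is 1721336832/198787687.


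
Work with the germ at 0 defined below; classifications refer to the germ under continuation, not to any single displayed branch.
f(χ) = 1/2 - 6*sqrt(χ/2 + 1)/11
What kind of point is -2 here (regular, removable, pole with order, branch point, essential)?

The point is an algebraic (square-root) branch point.

The term (-6/11)*sqrt(1 - χ/(-2)) has argument 1 - -2/(-2) = 0 at -2: a square-root (algebraic, two-sheeted) branch point; the remaining terms are analytic or single-valued there.


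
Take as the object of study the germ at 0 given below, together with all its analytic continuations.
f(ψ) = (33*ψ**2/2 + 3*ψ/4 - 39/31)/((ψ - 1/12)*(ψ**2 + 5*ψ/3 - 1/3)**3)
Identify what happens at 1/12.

The point is a pole of order 1.

The denominator factor ψ - 1/12 vanishes at 1/12 and appears to the power 1; the numerator there equals -3217/2976, nonzero, and no other factor vanishes.
Hence a pole whose order is the multiplicity, 1.


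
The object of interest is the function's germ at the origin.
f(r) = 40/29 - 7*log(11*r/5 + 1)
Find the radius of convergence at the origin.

Branch term (-7)*log(1 - r/(-5/11)): its argument vanishes at r = -5/11, a logarithmic branch point, modulus 5/11.
The radius of convergence is the smallest modulus among the singular points: 5/11.

The radius of convergence is 5/11.


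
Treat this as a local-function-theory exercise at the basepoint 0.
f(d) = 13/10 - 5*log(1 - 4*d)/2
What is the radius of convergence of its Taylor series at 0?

The radius of convergence is 1/4.

Branch term (-5/2)*log(1 - d/(1/4)): its argument vanishes at d = 1/4, a logarithmic branch point, modulus 1/4.
The radius of convergence is the smallest modulus among the singular points: 1/4.


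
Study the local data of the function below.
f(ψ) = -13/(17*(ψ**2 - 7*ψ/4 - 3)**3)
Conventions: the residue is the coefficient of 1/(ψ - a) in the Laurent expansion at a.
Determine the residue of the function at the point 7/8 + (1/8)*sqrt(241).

The factor ψ**2 - 7*ψ/4 - 3 splits as (ψ - a)(ψ - a') with a = 7/8 + (1/8)*sqrt(241), a' = 7/8 - (1/8)*sqrt(241). At the order-3 pole a set g(ψ) = (ψ - a)^3*f(ψ) = [-13/17] / (ψ - a')^3.
Order-3 pole: residue = g''(a)/2; g''(7/8 + (1/8)*sqrt(241)) = -(159744/237957857)*sqrt(241), so the residue is -(79872/237957857)*sqrt(241).

The residue is -(79872/237957857)*sqrt(241).


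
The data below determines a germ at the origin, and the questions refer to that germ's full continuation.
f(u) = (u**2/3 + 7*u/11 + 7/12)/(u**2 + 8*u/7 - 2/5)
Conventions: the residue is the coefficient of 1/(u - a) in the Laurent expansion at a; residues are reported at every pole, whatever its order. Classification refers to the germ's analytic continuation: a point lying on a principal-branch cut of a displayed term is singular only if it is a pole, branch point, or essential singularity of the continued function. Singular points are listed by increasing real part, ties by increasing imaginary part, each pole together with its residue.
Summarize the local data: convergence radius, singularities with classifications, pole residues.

Radius of convergence at 0: -4/7 + (1/35)*sqrt(890).
At -4/7 - (1/35)*sqrt(890): a pole of order 1; residue 59/462 - (18457/1644720)*sqrt(890).
At -4/7 + (1/35)*sqrt(890): a pole of order 1; residue 59/462 + (18457/1644720)*sqrt(890).

Denominator factor (u**2 + 8*u/7 - 2/5): discriminant 712/245, real irrational roots -4/7 + (1/35)*sqrt(890) and -4/7 - (1/35)*sqrt(890); poles of order 1, moduli -4/7 + (1/35)*sqrt(890) and 4/7 + (1/35)*sqrt(890).
The radius of convergence is the smallest modulus among the singular points: -4/7 + (1/35)*sqrt(890).
The factor u**2 + 8*u/7 - 2/5 splits as (u - a)(u - a') with a = -4/7 - (1/35)*sqrt(890), a' = -4/7 + (1/35)*sqrt(890). At the order-1 pole a set g(u) = (u - a)*f(u) = [u**2/3 + 7*u/11 + 7/12] / (u - a').
Simple pole: residue = g(a) at a = -4/7 - (1/35)*sqrt(890), which is 59/462 - (18457/1644720)*sqrt(890).
The factor u**2 + 8*u/7 - 2/5 splits as (u - a)(u - a') with a = -4/7 + (1/35)*sqrt(890), a' = -4/7 - (1/35)*sqrt(890). At the order-1 pole a set g(u) = (u - a)*f(u) = [u**2/3 + 7*u/11 + 7/12] / (u - a').
Simple pole: residue = g(a) at a = -4/7 + (1/35)*sqrt(890), which is 59/462 + (18457/1644720)*sqrt(890).
List the singular points by increasing real part (a conjugate pair: the negative imaginary part first).


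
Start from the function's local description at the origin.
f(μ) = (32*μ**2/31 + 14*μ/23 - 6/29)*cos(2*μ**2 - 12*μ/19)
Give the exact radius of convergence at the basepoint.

The factor cos(2*μ**2 - 12*μ/19) is entire and contributes no finite singular point.
The polynomial part has no poles.
No finite singular points: the Taylor series at 0 converges everywhere.

The radius of convergence is infinite.


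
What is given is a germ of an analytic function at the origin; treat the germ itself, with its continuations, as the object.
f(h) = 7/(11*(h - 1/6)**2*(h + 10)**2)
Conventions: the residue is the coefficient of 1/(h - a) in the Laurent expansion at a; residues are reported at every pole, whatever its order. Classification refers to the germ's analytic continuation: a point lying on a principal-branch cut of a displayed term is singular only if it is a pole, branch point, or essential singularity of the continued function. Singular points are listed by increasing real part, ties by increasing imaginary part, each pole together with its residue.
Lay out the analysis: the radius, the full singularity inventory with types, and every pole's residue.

Radius of convergence at 0: 1/6.
At -10: a pole of order 2; residue 3024/2496791.
At 1/6: a pole of order 2; residue -3024/2496791.

Denominator factor (h - 1/6)^2: pole of order 2 at 1/6, modulus 1/6.
Denominator factor (h + 10)^2: pole of order 2 at -10, modulus 10.
The radius of convergence is the smallest modulus among the singular points: 1/6.
At the order-2 pole -10 set g(h) = (h - (-10))^2*f(h) = 7/(11*(h - 1/6)**2).
Order-2 pole: residue = g'(a); g'(-10) = 3024/2496791, so the residue is 3024/2496791.
At the order-2 pole 1/6 set g(h) = (h - (1/6))^2*f(h) = 7/(11*(h + 10)**2).
Order-2 pole: residue = g'(a); g'(1/6) = -3024/2496791, so the residue is -3024/2496791.
List the singular points by increasing real part (a conjugate pair: the negative imaginary part first).


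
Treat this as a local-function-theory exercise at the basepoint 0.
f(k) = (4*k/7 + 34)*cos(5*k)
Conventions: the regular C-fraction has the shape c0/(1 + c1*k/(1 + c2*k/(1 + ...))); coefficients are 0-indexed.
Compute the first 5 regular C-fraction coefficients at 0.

Taylor coefficients (expand at 0): a_0 = 34, a_1 = 4/7, a_2 = -425, a_3 = -50/7, a_4 = 10625/12.
c0 = a_0 = 34. Peel one level at a time: if S = 1 + c*k/S' with S'(0) = 1, then c is the k-coefficient of S and S' = c*k/(S - 1).
S_1 = c0/f = 1 + (-2/119)*k + (354033/28322)*k^2 + ...; c1 = -2/119.
S_2 = c1*k/(S_1 - 1) = 1 + (354033/476)*k + (8850825/16)*k^2 + ...; c2 = 354033/476.
S_3 = c2*k/(S_2 - 1) = 1 + (-2975/4)*k + (-44253125/4248396)*k^2 + ...; c3 = -2975/4.
S_4 = c3*k/(S_3 - 1) = 1 + (-14875/1062099)*k + ...; c4 = -14875/1062099.

The regular C-fraction coefficients are [34, -2/119, 354033/476, -2975/4, -14875/1062099].


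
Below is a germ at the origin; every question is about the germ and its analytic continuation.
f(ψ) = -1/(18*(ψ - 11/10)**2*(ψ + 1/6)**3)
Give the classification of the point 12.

Denominator factors: ψ - 11/10 = 109/10 at ψ = 12; ψ + 1/6 = 73/6 at ψ = 12 — none vanishes.
So the germ continues analytically to 12.

The point is a regular point.


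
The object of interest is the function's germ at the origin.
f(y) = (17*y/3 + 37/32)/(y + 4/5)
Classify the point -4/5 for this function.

The point is a pole of order 1.

The denominator factor y + 4/5 vanishes at -4/5 and appears to the power 1; the numerator there equals -1621/480, nonzero, and no other factor vanishes.
Hence a pole whose order is the multiplicity, 1.


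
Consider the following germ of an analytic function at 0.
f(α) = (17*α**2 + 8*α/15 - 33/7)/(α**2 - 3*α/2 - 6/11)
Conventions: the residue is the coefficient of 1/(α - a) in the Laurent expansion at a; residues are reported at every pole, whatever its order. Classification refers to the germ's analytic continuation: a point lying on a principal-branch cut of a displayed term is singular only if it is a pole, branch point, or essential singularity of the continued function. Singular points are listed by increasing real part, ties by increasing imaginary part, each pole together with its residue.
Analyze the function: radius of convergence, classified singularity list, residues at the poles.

Denominator factor (α**2 - 3*α/2 - 6/11): discriminant 195/44, real irrational roots 3/4 + (1/44)*sqrt(2145) and 3/4 - (1/44)*sqrt(2145); poles of order 1, moduli 3/4 + (1/44)*sqrt(2145) and -3/4 + (1/44)*sqrt(2145).
The radius of convergence is the smallest modulus among the singular points: -3/4 + (1/44)*sqrt(2145).
The factor α**2 - 3*α/2 - 6/11 splits as (α - a)(α - a') with a = 3/4 - (1/44)*sqrt(2145), a' = 3/4 + (1/44)*sqrt(2145). At the order-1 pole a set g(α) = (α - a)*f(α) = [17*α**2 + 8*α/15 - 33/7] / (α - a').
Simple pole: residue = g(a) at a = 3/4 - (1/44)*sqrt(2145), which is 781/60 - (74177/300300)*sqrt(2145).
The factor α**2 - 3*α/2 - 6/11 splits as (α - a)(α - a') with a = 3/4 + (1/44)*sqrt(2145), a' = 3/4 - (1/44)*sqrt(2145). At the order-1 pole a set g(α) = (α - a)*f(α) = [17*α**2 + 8*α/15 - 33/7] / (α - a').
Simple pole: residue = g(a) at a = 3/4 + (1/44)*sqrt(2145), which is 781/60 + (74177/300300)*sqrt(2145).
List the singular points by increasing real part (a conjugate pair: the negative imaginary part first).

Radius of convergence at 0: -3/4 + (1/44)*sqrt(2145).
At 3/4 - (1/44)*sqrt(2145): a pole of order 1; residue 781/60 - (74177/300300)*sqrt(2145).
At 3/4 + (1/44)*sqrt(2145): a pole of order 1; residue 781/60 + (74177/300300)*sqrt(2145).
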